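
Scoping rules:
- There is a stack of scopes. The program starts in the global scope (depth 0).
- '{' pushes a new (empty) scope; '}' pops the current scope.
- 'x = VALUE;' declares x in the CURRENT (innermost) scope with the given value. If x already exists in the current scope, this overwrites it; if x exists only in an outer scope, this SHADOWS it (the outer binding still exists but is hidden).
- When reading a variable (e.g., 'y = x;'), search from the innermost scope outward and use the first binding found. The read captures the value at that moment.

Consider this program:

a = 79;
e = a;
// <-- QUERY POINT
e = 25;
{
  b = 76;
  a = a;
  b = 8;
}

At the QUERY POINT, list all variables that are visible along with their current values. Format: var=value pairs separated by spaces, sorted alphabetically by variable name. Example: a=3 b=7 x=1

Answer: a=79 e=79

Derivation:
Step 1: declare a=79 at depth 0
Step 2: declare e=(read a)=79 at depth 0
Visible at query point: a=79 e=79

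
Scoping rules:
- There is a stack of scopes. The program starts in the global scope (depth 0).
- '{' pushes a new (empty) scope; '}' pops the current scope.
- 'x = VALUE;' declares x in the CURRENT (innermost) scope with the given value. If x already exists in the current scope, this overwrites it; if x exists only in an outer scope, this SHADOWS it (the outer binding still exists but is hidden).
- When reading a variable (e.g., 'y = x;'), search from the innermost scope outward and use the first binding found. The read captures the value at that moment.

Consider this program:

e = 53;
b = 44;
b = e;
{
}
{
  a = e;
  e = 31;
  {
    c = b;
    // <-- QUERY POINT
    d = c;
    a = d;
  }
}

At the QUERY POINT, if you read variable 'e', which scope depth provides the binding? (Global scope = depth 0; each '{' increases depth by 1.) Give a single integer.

Step 1: declare e=53 at depth 0
Step 2: declare b=44 at depth 0
Step 3: declare b=(read e)=53 at depth 0
Step 4: enter scope (depth=1)
Step 5: exit scope (depth=0)
Step 6: enter scope (depth=1)
Step 7: declare a=(read e)=53 at depth 1
Step 8: declare e=31 at depth 1
Step 9: enter scope (depth=2)
Step 10: declare c=(read b)=53 at depth 2
Visible at query point: a=53 b=53 c=53 e=31

Answer: 1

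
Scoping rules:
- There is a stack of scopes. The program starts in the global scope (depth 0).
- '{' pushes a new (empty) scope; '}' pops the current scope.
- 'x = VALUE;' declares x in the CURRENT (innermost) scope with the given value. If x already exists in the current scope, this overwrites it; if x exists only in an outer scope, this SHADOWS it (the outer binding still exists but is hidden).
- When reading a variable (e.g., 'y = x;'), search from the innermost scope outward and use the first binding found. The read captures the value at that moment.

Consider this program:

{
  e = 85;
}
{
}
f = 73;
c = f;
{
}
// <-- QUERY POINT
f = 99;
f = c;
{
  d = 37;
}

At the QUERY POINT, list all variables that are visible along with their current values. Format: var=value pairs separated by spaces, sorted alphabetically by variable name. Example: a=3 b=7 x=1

Answer: c=73 f=73

Derivation:
Step 1: enter scope (depth=1)
Step 2: declare e=85 at depth 1
Step 3: exit scope (depth=0)
Step 4: enter scope (depth=1)
Step 5: exit scope (depth=0)
Step 6: declare f=73 at depth 0
Step 7: declare c=(read f)=73 at depth 0
Step 8: enter scope (depth=1)
Step 9: exit scope (depth=0)
Visible at query point: c=73 f=73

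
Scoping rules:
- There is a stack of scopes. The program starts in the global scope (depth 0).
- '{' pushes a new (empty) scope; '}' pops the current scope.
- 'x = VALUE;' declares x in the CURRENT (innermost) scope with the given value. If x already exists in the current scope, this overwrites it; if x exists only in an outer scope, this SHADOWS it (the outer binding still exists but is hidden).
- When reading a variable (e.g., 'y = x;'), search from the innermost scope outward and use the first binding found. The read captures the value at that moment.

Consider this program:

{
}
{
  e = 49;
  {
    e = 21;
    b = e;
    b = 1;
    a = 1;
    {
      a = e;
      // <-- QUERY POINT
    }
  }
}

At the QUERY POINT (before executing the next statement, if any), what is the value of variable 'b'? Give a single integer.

Answer: 1

Derivation:
Step 1: enter scope (depth=1)
Step 2: exit scope (depth=0)
Step 3: enter scope (depth=1)
Step 4: declare e=49 at depth 1
Step 5: enter scope (depth=2)
Step 6: declare e=21 at depth 2
Step 7: declare b=(read e)=21 at depth 2
Step 8: declare b=1 at depth 2
Step 9: declare a=1 at depth 2
Step 10: enter scope (depth=3)
Step 11: declare a=(read e)=21 at depth 3
Visible at query point: a=21 b=1 e=21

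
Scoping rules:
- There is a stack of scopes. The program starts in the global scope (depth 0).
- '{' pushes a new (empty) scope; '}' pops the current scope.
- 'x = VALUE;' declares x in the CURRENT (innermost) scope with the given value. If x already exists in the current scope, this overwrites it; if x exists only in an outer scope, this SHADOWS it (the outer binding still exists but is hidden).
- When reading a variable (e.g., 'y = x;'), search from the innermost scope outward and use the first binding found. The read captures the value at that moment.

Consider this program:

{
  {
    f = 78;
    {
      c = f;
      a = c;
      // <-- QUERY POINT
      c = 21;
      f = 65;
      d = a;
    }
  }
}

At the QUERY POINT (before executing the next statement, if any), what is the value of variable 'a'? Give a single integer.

Answer: 78

Derivation:
Step 1: enter scope (depth=1)
Step 2: enter scope (depth=2)
Step 3: declare f=78 at depth 2
Step 4: enter scope (depth=3)
Step 5: declare c=(read f)=78 at depth 3
Step 6: declare a=(read c)=78 at depth 3
Visible at query point: a=78 c=78 f=78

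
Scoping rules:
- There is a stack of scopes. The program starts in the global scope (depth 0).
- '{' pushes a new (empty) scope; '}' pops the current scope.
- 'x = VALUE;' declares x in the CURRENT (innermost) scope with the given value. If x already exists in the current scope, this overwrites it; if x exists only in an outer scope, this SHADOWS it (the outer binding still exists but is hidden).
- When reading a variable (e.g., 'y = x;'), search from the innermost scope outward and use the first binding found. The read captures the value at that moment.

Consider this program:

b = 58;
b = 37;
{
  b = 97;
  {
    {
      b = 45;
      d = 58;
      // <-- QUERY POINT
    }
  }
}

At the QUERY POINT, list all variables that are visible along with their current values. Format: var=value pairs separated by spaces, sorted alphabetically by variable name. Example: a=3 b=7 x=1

Answer: b=45 d=58

Derivation:
Step 1: declare b=58 at depth 0
Step 2: declare b=37 at depth 0
Step 3: enter scope (depth=1)
Step 4: declare b=97 at depth 1
Step 5: enter scope (depth=2)
Step 6: enter scope (depth=3)
Step 7: declare b=45 at depth 3
Step 8: declare d=58 at depth 3
Visible at query point: b=45 d=58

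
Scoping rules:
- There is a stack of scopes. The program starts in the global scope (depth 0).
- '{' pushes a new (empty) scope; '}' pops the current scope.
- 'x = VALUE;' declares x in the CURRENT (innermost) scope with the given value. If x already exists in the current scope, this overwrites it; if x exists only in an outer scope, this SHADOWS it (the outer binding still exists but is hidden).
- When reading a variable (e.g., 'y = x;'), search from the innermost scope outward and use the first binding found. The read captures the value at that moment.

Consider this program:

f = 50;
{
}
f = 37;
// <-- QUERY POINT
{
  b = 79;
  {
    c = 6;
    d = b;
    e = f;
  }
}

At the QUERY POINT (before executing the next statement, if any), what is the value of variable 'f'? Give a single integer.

Step 1: declare f=50 at depth 0
Step 2: enter scope (depth=1)
Step 3: exit scope (depth=0)
Step 4: declare f=37 at depth 0
Visible at query point: f=37

Answer: 37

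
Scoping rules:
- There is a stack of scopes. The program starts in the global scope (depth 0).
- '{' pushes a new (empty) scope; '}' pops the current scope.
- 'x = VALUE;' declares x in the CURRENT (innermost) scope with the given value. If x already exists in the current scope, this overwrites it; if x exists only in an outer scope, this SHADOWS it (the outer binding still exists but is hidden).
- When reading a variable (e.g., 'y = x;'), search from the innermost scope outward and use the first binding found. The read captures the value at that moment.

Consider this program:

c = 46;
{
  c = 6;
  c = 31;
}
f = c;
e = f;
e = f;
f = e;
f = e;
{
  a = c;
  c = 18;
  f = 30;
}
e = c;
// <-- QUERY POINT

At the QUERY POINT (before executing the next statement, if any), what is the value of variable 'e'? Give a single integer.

Answer: 46

Derivation:
Step 1: declare c=46 at depth 0
Step 2: enter scope (depth=1)
Step 3: declare c=6 at depth 1
Step 4: declare c=31 at depth 1
Step 5: exit scope (depth=0)
Step 6: declare f=(read c)=46 at depth 0
Step 7: declare e=(read f)=46 at depth 0
Step 8: declare e=(read f)=46 at depth 0
Step 9: declare f=(read e)=46 at depth 0
Step 10: declare f=(read e)=46 at depth 0
Step 11: enter scope (depth=1)
Step 12: declare a=(read c)=46 at depth 1
Step 13: declare c=18 at depth 1
Step 14: declare f=30 at depth 1
Step 15: exit scope (depth=0)
Step 16: declare e=(read c)=46 at depth 0
Visible at query point: c=46 e=46 f=46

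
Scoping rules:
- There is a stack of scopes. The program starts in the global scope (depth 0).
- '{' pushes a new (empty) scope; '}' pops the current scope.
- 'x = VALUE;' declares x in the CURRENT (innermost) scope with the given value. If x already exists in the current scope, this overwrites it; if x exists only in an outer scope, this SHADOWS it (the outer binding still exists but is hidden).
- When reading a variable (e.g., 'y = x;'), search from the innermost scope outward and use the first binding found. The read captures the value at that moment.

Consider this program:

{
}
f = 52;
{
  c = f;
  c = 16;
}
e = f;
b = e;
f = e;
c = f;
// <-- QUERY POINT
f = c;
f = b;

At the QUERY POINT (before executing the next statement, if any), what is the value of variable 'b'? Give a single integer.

Step 1: enter scope (depth=1)
Step 2: exit scope (depth=0)
Step 3: declare f=52 at depth 0
Step 4: enter scope (depth=1)
Step 5: declare c=(read f)=52 at depth 1
Step 6: declare c=16 at depth 1
Step 7: exit scope (depth=0)
Step 8: declare e=(read f)=52 at depth 0
Step 9: declare b=(read e)=52 at depth 0
Step 10: declare f=(read e)=52 at depth 0
Step 11: declare c=(read f)=52 at depth 0
Visible at query point: b=52 c=52 e=52 f=52

Answer: 52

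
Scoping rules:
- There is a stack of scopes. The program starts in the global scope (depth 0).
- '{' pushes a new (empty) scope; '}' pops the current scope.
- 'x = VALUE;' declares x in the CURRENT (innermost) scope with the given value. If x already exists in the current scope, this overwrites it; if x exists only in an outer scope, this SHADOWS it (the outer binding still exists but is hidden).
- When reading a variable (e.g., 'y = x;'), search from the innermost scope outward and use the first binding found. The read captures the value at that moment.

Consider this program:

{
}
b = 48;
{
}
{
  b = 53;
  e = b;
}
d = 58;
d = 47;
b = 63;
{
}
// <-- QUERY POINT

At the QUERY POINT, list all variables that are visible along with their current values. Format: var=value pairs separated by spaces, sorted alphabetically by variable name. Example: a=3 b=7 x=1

Answer: b=63 d=47

Derivation:
Step 1: enter scope (depth=1)
Step 2: exit scope (depth=0)
Step 3: declare b=48 at depth 0
Step 4: enter scope (depth=1)
Step 5: exit scope (depth=0)
Step 6: enter scope (depth=1)
Step 7: declare b=53 at depth 1
Step 8: declare e=(read b)=53 at depth 1
Step 9: exit scope (depth=0)
Step 10: declare d=58 at depth 0
Step 11: declare d=47 at depth 0
Step 12: declare b=63 at depth 0
Step 13: enter scope (depth=1)
Step 14: exit scope (depth=0)
Visible at query point: b=63 d=47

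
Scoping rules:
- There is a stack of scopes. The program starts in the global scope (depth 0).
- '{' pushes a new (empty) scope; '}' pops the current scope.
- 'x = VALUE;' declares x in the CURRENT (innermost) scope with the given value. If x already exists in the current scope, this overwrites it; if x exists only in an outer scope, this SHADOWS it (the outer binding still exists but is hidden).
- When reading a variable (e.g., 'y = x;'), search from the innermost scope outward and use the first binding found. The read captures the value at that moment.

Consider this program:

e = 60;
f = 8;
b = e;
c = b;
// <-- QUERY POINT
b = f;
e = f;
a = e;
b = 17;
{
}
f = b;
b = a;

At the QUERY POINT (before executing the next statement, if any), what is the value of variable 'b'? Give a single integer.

Answer: 60

Derivation:
Step 1: declare e=60 at depth 0
Step 2: declare f=8 at depth 0
Step 3: declare b=(read e)=60 at depth 0
Step 4: declare c=(read b)=60 at depth 0
Visible at query point: b=60 c=60 e=60 f=8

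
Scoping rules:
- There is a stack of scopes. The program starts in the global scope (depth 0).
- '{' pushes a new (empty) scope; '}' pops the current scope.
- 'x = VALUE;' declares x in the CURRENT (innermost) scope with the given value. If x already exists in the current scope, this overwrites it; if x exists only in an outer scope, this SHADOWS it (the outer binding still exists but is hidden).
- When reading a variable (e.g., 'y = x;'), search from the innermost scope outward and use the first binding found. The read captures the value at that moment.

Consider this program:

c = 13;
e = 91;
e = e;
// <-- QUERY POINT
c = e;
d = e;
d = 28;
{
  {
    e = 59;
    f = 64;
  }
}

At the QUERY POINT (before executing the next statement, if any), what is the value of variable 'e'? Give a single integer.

Answer: 91

Derivation:
Step 1: declare c=13 at depth 0
Step 2: declare e=91 at depth 0
Step 3: declare e=(read e)=91 at depth 0
Visible at query point: c=13 e=91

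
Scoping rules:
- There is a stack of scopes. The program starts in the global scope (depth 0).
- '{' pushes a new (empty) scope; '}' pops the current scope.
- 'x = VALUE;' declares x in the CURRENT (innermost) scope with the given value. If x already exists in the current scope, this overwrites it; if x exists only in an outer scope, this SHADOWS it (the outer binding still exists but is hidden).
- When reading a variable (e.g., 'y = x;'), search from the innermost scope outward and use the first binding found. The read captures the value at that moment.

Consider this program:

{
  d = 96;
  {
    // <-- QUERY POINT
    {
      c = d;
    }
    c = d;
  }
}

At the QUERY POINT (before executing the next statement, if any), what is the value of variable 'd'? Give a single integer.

Answer: 96

Derivation:
Step 1: enter scope (depth=1)
Step 2: declare d=96 at depth 1
Step 3: enter scope (depth=2)
Visible at query point: d=96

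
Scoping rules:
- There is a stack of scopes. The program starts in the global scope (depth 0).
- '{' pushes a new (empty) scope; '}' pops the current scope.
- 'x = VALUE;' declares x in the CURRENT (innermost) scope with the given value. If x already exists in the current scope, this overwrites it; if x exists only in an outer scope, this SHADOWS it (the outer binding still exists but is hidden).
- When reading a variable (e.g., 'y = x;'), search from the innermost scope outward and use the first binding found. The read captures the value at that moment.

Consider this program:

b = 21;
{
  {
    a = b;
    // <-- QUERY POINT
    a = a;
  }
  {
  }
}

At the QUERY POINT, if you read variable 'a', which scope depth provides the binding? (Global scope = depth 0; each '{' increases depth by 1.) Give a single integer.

Step 1: declare b=21 at depth 0
Step 2: enter scope (depth=1)
Step 3: enter scope (depth=2)
Step 4: declare a=(read b)=21 at depth 2
Visible at query point: a=21 b=21

Answer: 2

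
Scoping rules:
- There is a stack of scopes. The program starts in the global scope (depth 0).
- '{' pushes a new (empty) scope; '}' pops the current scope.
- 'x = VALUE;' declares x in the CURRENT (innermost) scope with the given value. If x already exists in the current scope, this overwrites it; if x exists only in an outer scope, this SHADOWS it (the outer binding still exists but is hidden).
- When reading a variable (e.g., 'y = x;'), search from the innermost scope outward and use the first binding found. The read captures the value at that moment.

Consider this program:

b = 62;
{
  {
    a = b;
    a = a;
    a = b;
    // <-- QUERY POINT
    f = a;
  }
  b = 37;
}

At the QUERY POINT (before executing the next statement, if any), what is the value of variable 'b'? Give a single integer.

Answer: 62

Derivation:
Step 1: declare b=62 at depth 0
Step 2: enter scope (depth=1)
Step 3: enter scope (depth=2)
Step 4: declare a=(read b)=62 at depth 2
Step 5: declare a=(read a)=62 at depth 2
Step 6: declare a=(read b)=62 at depth 2
Visible at query point: a=62 b=62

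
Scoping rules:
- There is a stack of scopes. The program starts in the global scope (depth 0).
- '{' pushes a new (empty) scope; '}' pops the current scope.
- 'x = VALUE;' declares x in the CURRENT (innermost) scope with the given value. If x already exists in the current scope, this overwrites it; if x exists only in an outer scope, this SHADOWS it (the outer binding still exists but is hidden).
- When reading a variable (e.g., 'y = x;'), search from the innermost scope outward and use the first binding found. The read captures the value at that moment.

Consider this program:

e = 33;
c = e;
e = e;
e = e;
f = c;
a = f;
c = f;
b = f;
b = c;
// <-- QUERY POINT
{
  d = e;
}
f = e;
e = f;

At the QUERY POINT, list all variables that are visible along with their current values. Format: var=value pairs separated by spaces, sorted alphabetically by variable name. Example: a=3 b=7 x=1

Step 1: declare e=33 at depth 0
Step 2: declare c=(read e)=33 at depth 0
Step 3: declare e=(read e)=33 at depth 0
Step 4: declare e=(read e)=33 at depth 0
Step 5: declare f=(read c)=33 at depth 0
Step 6: declare a=(read f)=33 at depth 0
Step 7: declare c=(read f)=33 at depth 0
Step 8: declare b=(read f)=33 at depth 0
Step 9: declare b=(read c)=33 at depth 0
Visible at query point: a=33 b=33 c=33 e=33 f=33

Answer: a=33 b=33 c=33 e=33 f=33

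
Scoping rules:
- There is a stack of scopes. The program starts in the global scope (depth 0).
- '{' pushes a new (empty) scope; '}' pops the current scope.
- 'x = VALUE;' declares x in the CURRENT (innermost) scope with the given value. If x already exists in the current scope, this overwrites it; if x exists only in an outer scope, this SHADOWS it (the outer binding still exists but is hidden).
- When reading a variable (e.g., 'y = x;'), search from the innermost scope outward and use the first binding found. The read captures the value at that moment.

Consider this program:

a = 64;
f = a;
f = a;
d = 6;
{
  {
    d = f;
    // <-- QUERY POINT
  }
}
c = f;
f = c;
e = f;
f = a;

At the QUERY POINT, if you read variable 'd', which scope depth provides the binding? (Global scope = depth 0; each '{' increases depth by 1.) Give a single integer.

Answer: 2

Derivation:
Step 1: declare a=64 at depth 0
Step 2: declare f=(read a)=64 at depth 0
Step 3: declare f=(read a)=64 at depth 0
Step 4: declare d=6 at depth 0
Step 5: enter scope (depth=1)
Step 6: enter scope (depth=2)
Step 7: declare d=(read f)=64 at depth 2
Visible at query point: a=64 d=64 f=64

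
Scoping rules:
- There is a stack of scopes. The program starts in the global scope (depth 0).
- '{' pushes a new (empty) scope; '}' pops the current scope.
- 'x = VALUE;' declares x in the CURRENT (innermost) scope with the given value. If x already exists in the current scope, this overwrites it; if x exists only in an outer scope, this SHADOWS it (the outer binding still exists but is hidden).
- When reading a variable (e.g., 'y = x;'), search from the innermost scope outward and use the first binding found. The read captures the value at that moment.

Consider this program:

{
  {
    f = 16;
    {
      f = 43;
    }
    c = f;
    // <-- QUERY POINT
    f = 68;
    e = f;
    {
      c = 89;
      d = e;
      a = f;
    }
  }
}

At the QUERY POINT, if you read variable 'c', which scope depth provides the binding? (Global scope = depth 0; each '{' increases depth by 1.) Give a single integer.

Step 1: enter scope (depth=1)
Step 2: enter scope (depth=2)
Step 3: declare f=16 at depth 2
Step 4: enter scope (depth=3)
Step 5: declare f=43 at depth 3
Step 6: exit scope (depth=2)
Step 7: declare c=(read f)=16 at depth 2
Visible at query point: c=16 f=16

Answer: 2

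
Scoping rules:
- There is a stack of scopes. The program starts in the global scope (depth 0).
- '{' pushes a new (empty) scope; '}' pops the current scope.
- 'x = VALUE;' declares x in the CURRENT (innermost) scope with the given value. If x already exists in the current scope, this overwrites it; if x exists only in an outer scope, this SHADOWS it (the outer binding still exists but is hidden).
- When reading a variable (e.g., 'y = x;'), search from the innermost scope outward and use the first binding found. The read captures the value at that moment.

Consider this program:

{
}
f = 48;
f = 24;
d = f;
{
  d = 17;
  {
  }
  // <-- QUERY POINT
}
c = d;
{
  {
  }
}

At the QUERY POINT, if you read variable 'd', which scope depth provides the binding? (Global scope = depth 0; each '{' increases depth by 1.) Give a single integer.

Answer: 1

Derivation:
Step 1: enter scope (depth=1)
Step 2: exit scope (depth=0)
Step 3: declare f=48 at depth 0
Step 4: declare f=24 at depth 0
Step 5: declare d=(read f)=24 at depth 0
Step 6: enter scope (depth=1)
Step 7: declare d=17 at depth 1
Step 8: enter scope (depth=2)
Step 9: exit scope (depth=1)
Visible at query point: d=17 f=24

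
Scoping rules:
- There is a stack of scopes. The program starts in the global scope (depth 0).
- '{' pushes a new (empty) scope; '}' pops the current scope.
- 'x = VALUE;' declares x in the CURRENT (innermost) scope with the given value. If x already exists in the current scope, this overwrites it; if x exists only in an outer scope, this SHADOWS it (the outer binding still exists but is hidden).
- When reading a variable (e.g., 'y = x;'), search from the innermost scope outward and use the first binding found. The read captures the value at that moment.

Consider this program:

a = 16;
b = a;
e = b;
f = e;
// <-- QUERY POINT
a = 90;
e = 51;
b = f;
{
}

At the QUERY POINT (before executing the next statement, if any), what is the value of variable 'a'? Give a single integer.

Answer: 16

Derivation:
Step 1: declare a=16 at depth 0
Step 2: declare b=(read a)=16 at depth 0
Step 3: declare e=(read b)=16 at depth 0
Step 4: declare f=(read e)=16 at depth 0
Visible at query point: a=16 b=16 e=16 f=16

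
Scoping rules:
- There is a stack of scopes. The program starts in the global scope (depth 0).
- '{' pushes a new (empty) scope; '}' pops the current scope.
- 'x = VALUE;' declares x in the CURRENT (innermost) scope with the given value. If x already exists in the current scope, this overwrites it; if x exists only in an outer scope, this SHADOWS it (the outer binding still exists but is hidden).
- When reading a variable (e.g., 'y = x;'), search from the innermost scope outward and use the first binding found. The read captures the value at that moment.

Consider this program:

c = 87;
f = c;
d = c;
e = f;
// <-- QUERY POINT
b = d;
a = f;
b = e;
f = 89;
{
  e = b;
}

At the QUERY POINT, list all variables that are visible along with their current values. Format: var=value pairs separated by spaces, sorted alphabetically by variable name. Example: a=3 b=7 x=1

Step 1: declare c=87 at depth 0
Step 2: declare f=(read c)=87 at depth 0
Step 3: declare d=(read c)=87 at depth 0
Step 4: declare e=(read f)=87 at depth 0
Visible at query point: c=87 d=87 e=87 f=87

Answer: c=87 d=87 e=87 f=87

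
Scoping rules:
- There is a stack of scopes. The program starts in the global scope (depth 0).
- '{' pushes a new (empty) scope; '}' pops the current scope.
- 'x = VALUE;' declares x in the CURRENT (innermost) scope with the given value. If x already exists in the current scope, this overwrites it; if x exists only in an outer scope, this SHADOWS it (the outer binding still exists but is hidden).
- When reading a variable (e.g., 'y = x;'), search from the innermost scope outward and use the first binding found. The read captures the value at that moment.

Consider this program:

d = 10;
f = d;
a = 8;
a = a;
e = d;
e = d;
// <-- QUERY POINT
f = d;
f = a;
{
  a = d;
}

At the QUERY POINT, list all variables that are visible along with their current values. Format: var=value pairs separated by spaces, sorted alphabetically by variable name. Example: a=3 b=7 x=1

Step 1: declare d=10 at depth 0
Step 2: declare f=(read d)=10 at depth 0
Step 3: declare a=8 at depth 0
Step 4: declare a=(read a)=8 at depth 0
Step 5: declare e=(read d)=10 at depth 0
Step 6: declare e=(read d)=10 at depth 0
Visible at query point: a=8 d=10 e=10 f=10

Answer: a=8 d=10 e=10 f=10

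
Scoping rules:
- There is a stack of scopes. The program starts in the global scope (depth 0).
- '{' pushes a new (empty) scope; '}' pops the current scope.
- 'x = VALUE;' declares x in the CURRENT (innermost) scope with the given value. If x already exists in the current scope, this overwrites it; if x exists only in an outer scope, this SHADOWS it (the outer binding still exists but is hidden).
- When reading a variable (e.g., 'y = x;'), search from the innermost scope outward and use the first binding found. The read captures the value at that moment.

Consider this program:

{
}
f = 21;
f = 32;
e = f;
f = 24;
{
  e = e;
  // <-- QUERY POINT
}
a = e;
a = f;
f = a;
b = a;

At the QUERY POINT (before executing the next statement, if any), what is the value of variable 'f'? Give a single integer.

Step 1: enter scope (depth=1)
Step 2: exit scope (depth=0)
Step 3: declare f=21 at depth 0
Step 4: declare f=32 at depth 0
Step 5: declare e=(read f)=32 at depth 0
Step 6: declare f=24 at depth 0
Step 7: enter scope (depth=1)
Step 8: declare e=(read e)=32 at depth 1
Visible at query point: e=32 f=24

Answer: 24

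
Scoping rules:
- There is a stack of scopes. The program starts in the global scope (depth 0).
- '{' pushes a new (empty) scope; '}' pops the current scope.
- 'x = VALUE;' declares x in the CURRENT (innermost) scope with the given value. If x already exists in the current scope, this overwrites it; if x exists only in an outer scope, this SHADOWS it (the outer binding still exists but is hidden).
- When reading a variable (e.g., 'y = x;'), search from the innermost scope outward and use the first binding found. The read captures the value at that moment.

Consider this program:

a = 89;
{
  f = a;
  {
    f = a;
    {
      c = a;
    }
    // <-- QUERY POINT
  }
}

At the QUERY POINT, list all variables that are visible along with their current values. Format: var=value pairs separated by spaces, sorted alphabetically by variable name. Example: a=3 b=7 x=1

Step 1: declare a=89 at depth 0
Step 2: enter scope (depth=1)
Step 3: declare f=(read a)=89 at depth 1
Step 4: enter scope (depth=2)
Step 5: declare f=(read a)=89 at depth 2
Step 6: enter scope (depth=3)
Step 7: declare c=(read a)=89 at depth 3
Step 8: exit scope (depth=2)
Visible at query point: a=89 f=89

Answer: a=89 f=89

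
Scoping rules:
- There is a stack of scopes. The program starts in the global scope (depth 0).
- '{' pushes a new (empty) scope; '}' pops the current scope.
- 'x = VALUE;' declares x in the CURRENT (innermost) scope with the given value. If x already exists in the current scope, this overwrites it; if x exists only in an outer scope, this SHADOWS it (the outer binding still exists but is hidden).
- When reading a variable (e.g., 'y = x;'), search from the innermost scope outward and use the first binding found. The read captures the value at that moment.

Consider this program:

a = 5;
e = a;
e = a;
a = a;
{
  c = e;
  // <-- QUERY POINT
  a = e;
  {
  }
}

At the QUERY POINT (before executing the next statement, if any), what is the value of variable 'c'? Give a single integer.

Answer: 5

Derivation:
Step 1: declare a=5 at depth 0
Step 2: declare e=(read a)=5 at depth 0
Step 3: declare e=(read a)=5 at depth 0
Step 4: declare a=(read a)=5 at depth 0
Step 5: enter scope (depth=1)
Step 6: declare c=(read e)=5 at depth 1
Visible at query point: a=5 c=5 e=5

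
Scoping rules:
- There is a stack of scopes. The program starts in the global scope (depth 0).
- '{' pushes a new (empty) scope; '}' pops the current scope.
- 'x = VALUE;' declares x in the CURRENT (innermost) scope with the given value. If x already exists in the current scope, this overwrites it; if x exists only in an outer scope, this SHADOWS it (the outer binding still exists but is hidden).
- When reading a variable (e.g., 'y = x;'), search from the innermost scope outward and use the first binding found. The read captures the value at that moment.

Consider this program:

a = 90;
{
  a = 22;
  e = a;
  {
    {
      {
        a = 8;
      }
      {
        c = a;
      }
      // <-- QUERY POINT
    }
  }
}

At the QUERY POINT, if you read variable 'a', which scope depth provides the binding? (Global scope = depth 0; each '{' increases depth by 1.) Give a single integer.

Answer: 1

Derivation:
Step 1: declare a=90 at depth 0
Step 2: enter scope (depth=1)
Step 3: declare a=22 at depth 1
Step 4: declare e=(read a)=22 at depth 1
Step 5: enter scope (depth=2)
Step 6: enter scope (depth=3)
Step 7: enter scope (depth=4)
Step 8: declare a=8 at depth 4
Step 9: exit scope (depth=3)
Step 10: enter scope (depth=4)
Step 11: declare c=(read a)=22 at depth 4
Step 12: exit scope (depth=3)
Visible at query point: a=22 e=22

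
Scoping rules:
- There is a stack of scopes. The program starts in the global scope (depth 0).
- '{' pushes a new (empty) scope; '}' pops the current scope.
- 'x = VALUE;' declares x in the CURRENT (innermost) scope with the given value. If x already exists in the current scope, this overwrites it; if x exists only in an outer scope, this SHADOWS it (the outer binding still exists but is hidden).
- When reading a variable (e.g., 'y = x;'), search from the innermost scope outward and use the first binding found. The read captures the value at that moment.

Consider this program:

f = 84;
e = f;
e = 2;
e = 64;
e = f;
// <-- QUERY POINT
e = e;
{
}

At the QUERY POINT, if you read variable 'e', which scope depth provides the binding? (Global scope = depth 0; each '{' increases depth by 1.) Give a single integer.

Step 1: declare f=84 at depth 0
Step 2: declare e=(read f)=84 at depth 0
Step 3: declare e=2 at depth 0
Step 4: declare e=64 at depth 0
Step 5: declare e=(read f)=84 at depth 0
Visible at query point: e=84 f=84

Answer: 0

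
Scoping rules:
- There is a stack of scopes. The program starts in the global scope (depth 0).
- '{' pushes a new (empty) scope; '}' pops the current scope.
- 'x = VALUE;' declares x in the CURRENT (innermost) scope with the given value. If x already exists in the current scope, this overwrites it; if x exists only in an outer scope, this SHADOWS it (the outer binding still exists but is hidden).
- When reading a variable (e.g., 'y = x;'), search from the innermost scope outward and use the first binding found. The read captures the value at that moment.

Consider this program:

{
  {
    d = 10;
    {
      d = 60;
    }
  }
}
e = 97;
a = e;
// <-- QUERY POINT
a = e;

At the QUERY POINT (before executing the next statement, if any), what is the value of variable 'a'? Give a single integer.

Answer: 97

Derivation:
Step 1: enter scope (depth=1)
Step 2: enter scope (depth=2)
Step 3: declare d=10 at depth 2
Step 4: enter scope (depth=3)
Step 5: declare d=60 at depth 3
Step 6: exit scope (depth=2)
Step 7: exit scope (depth=1)
Step 8: exit scope (depth=0)
Step 9: declare e=97 at depth 0
Step 10: declare a=(read e)=97 at depth 0
Visible at query point: a=97 e=97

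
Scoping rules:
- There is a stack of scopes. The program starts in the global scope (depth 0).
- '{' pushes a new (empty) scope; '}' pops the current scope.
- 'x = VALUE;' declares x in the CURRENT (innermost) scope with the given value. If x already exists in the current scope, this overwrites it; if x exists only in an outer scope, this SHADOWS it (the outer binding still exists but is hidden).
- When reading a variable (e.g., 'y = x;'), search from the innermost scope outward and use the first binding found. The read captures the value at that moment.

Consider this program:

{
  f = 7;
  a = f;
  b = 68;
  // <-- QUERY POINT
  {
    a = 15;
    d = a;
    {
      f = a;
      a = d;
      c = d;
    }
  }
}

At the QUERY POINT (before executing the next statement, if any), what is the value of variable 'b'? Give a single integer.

Step 1: enter scope (depth=1)
Step 2: declare f=7 at depth 1
Step 3: declare a=(read f)=7 at depth 1
Step 4: declare b=68 at depth 1
Visible at query point: a=7 b=68 f=7

Answer: 68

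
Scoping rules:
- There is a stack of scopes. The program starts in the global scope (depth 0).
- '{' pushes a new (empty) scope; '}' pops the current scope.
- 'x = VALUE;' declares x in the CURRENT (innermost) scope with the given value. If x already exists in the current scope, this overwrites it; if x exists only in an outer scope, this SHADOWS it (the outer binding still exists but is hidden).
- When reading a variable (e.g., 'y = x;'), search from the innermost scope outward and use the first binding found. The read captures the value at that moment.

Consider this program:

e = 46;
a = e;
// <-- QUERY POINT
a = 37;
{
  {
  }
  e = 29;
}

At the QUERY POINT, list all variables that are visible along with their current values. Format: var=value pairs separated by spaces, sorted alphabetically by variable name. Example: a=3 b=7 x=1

Answer: a=46 e=46

Derivation:
Step 1: declare e=46 at depth 0
Step 2: declare a=(read e)=46 at depth 0
Visible at query point: a=46 e=46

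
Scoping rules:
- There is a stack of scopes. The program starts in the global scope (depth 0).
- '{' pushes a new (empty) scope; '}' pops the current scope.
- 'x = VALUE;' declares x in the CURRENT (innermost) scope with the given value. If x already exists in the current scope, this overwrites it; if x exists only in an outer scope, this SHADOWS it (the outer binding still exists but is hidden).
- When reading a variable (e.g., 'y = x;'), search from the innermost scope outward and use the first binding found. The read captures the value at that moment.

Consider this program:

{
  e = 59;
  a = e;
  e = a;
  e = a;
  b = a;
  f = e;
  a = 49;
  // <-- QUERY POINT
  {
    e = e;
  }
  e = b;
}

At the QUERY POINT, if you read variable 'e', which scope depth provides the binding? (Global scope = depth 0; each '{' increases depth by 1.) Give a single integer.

Answer: 1

Derivation:
Step 1: enter scope (depth=1)
Step 2: declare e=59 at depth 1
Step 3: declare a=(read e)=59 at depth 1
Step 4: declare e=(read a)=59 at depth 1
Step 5: declare e=(read a)=59 at depth 1
Step 6: declare b=(read a)=59 at depth 1
Step 7: declare f=(read e)=59 at depth 1
Step 8: declare a=49 at depth 1
Visible at query point: a=49 b=59 e=59 f=59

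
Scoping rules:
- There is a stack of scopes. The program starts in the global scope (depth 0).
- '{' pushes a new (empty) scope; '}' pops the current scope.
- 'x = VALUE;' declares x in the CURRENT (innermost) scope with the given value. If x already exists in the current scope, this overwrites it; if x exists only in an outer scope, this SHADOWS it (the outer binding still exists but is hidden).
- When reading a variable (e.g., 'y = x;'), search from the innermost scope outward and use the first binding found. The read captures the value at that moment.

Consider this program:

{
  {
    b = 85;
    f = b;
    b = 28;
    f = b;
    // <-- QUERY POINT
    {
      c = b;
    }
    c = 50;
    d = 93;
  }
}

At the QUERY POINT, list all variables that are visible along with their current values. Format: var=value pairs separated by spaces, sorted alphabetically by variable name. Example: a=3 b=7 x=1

Answer: b=28 f=28

Derivation:
Step 1: enter scope (depth=1)
Step 2: enter scope (depth=2)
Step 3: declare b=85 at depth 2
Step 4: declare f=(read b)=85 at depth 2
Step 5: declare b=28 at depth 2
Step 6: declare f=(read b)=28 at depth 2
Visible at query point: b=28 f=28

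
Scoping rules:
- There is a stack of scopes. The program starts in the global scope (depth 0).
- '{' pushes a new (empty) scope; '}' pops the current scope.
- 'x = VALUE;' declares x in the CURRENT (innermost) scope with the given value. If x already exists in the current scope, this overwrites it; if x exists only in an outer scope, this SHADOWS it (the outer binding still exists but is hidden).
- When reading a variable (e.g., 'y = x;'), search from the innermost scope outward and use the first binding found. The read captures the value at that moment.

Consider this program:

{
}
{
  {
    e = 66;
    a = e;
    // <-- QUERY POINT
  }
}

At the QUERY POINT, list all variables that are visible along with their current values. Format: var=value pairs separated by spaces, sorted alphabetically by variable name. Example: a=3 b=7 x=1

Step 1: enter scope (depth=1)
Step 2: exit scope (depth=0)
Step 3: enter scope (depth=1)
Step 4: enter scope (depth=2)
Step 5: declare e=66 at depth 2
Step 6: declare a=(read e)=66 at depth 2
Visible at query point: a=66 e=66

Answer: a=66 e=66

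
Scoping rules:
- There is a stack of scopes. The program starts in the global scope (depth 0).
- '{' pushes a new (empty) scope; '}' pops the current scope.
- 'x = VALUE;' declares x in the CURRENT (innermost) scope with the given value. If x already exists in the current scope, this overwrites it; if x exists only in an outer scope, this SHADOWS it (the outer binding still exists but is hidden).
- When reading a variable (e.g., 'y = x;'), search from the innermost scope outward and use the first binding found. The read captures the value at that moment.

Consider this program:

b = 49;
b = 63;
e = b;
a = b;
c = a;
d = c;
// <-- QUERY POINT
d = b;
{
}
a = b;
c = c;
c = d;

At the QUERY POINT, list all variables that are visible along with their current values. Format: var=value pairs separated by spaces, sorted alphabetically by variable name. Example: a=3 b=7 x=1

Step 1: declare b=49 at depth 0
Step 2: declare b=63 at depth 0
Step 3: declare e=(read b)=63 at depth 0
Step 4: declare a=(read b)=63 at depth 0
Step 5: declare c=(read a)=63 at depth 0
Step 6: declare d=(read c)=63 at depth 0
Visible at query point: a=63 b=63 c=63 d=63 e=63

Answer: a=63 b=63 c=63 d=63 e=63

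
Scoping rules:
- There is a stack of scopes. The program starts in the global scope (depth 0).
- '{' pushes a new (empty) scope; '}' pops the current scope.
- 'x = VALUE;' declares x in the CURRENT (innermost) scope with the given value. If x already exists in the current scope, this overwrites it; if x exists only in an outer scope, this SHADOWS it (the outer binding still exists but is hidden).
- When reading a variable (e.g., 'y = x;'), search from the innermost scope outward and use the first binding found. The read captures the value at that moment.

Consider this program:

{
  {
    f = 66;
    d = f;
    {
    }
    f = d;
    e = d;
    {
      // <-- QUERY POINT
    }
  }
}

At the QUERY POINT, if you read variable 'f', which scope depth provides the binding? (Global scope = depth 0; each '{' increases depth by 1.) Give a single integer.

Step 1: enter scope (depth=1)
Step 2: enter scope (depth=2)
Step 3: declare f=66 at depth 2
Step 4: declare d=(read f)=66 at depth 2
Step 5: enter scope (depth=3)
Step 6: exit scope (depth=2)
Step 7: declare f=(read d)=66 at depth 2
Step 8: declare e=(read d)=66 at depth 2
Step 9: enter scope (depth=3)
Visible at query point: d=66 e=66 f=66

Answer: 2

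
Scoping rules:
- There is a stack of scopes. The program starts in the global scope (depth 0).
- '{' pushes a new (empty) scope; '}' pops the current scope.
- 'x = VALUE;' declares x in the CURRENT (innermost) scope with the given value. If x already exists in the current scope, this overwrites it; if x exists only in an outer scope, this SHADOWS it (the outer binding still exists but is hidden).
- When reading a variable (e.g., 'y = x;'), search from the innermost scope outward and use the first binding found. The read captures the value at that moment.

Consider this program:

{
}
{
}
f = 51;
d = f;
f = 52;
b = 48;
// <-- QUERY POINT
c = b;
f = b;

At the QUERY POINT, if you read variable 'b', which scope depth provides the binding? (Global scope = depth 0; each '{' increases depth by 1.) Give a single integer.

Step 1: enter scope (depth=1)
Step 2: exit scope (depth=0)
Step 3: enter scope (depth=1)
Step 4: exit scope (depth=0)
Step 5: declare f=51 at depth 0
Step 6: declare d=(read f)=51 at depth 0
Step 7: declare f=52 at depth 0
Step 8: declare b=48 at depth 0
Visible at query point: b=48 d=51 f=52

Answer: 0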